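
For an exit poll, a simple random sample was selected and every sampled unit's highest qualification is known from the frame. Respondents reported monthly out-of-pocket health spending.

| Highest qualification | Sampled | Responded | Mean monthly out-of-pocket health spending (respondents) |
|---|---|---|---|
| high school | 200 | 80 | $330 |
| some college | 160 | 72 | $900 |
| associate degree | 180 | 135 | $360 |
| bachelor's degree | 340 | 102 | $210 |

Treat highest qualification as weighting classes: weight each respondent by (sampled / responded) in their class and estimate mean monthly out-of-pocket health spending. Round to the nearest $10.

Class response rates: high school 80/200 = 40%, some college 72/160 = 45%, associate degree 135/180 = 75%, bachelor's degree 102/340 = 30%.
With weight = n_sampled/n_responded per class, the weighted class total is n_sampled:
  high school: 200 × 330 = 66,000
  some college: 160 × 900 = 144,000
  associate degree: 180 × 360 = 64,800
  bachelor's degree: 340 × 210 = 71,400
Adjusted estimate = 346,200 / 880 = 393.409 → $390.

$390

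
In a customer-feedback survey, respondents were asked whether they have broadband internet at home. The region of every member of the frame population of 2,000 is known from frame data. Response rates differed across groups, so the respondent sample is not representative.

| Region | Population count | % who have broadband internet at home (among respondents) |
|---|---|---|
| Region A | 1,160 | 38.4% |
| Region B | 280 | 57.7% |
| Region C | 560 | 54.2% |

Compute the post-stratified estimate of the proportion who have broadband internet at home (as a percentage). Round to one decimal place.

Post-stratification weights by population share, not respondent share:
  Region A: (1,160/2,000) × 38.4 = 22.272
  Region B: (280/2,000) × 57.7 = 8.078
  Region C: (560/2,000) × 54.2 = 15.176
Post-stratified estimate = 45.526 → 45.5%.

45.5%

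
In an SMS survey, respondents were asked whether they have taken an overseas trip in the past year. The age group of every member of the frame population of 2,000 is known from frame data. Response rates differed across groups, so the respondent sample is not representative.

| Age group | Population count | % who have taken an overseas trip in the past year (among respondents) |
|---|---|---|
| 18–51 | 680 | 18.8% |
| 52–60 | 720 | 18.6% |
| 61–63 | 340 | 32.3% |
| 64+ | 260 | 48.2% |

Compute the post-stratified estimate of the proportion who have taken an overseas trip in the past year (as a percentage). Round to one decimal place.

24.8%

Post-stratification weights by population share, not respondent share:
  18–51: (680/2,000) × 18.8 = 6.392
  52–60: (720/2,000) × 18.6 = 6.696
  61–63: (340/2,000) × 32.3 = 5.491
  64+: (260/2,000) × 48.2 = 6.266
Post-stratified estimate = 24.845 → 24.8%.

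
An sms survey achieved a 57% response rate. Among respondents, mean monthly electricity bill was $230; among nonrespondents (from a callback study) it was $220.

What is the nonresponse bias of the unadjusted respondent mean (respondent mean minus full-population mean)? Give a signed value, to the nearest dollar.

+$4

Nonresponse fraction = 1 − 0.57 = 0.43.
Bias = (nonresponse fraction) × (respondent mean − nonrespondent mean)
     = 0.43 × (230 − 220) = 0.43 × 10 = 4.3.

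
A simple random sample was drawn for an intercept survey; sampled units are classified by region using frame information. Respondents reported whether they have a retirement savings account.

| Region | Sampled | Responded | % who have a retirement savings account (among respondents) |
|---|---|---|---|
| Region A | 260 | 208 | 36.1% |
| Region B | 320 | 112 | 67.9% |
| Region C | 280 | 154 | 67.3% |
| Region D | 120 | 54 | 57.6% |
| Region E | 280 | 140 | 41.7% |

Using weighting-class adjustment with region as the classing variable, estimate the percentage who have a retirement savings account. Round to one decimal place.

Response rates by class: Region A 208/260 = 80%, Region B 112/320 = 35%, Region C 154/280 = 55%, Region D 54/120 = 45%, Region E 140/280 = 50%.
Each respondent's weight = sampled/responded in their class; summing within a class gives n_sampled, so:
  Region A: 260 × 36.1 = 9386
  Region B: 320 × 67.9 = 21,728
  Region C: 280 × 67.3 = 18,844
  Region D: 120 × 57.6 = 6912
  Region E: 280 × 41.7 = 11,676
Adjusted estimate = 68,546 / 1,260 = 54.4016 → 54.4%.

54.4%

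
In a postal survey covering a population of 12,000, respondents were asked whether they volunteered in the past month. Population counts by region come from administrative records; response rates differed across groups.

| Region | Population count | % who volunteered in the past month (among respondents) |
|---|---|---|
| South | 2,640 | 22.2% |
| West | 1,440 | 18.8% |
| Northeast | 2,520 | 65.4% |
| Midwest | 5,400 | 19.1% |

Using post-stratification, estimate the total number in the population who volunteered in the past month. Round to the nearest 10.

3,540

Apply each group's respondent rate to its population count:
  South: 2,640 × 22.2% = 586.08
  West: 1,440 × 18.8% = 270.72
  Northeast: 2,520 × 65.4% = 1648.08
  Midwest: 5,400 × 19.1% = 1031.4
Estimated total = 3536.28 → 3,540.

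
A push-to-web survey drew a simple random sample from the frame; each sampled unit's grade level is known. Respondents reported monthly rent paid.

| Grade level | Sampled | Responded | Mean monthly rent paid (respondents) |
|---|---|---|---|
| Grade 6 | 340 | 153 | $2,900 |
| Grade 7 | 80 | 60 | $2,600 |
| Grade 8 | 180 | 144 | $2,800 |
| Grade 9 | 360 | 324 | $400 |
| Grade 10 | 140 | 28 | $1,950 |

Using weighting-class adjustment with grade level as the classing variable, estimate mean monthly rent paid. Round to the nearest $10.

$1,920

Response rates by class: Grade 6 153/340 = 45%, Grade 7 60/80 = 75%, Grade 8 144/180 = 80%, Grade 9 324/360 = 90%, Grade 10 28/140 = 20%.
With weight = n_sampled/n_responded per class, the weighted class total is n_sampled:
  Grade 6: 340 × 2900 = 986,000
  Grade 7: 80 × 2600 = 208,000
  Grade 8: 180 × 2800 = 504,000
  Grade 9: 360 × 400 = 144,000
  Grade 10: 140 × 1950 = 273,000
Adjusted estimate = 2,115,000 / 1,100 = 1922.73 → $1,920.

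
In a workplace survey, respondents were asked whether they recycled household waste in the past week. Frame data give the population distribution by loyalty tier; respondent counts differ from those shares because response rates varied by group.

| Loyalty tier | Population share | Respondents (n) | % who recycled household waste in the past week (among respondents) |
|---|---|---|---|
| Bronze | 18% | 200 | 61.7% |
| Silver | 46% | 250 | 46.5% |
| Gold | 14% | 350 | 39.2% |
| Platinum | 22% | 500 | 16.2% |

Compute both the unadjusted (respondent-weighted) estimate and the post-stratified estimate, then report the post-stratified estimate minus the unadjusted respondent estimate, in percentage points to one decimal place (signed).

+6.3 percentage points

Naive respondent-only estimate (weights = respondent counts):
  (200/1300)×61.7 + (250/1300)×46.5 + (350/1300)×39.2 + (500/1300)×16.2 = 35.2192%
Reweighting by population loyalty tier shares:
  0.18×61.7 + 0.46×46.5 + 0.14×39.2 + 0.22×16.2 = 41.548%
Difference = 41.548 − 35.2192 = 6.3288 pp.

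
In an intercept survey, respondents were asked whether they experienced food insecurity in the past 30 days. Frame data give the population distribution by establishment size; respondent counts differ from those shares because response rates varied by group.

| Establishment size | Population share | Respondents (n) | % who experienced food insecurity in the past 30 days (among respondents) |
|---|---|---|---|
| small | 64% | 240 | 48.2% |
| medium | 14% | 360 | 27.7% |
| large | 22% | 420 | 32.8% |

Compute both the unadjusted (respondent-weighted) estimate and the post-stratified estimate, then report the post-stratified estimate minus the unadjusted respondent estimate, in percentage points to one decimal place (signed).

Unadjusted (pooled respondent) estimate weights by respondent counts:
  (240/1020)×48.2 + (360/1020)×27.7 + (420/1020)×32.8 = 34.6235%
Post-stratified estimate weights by population shares:
  0.64×48.2 + 0.14×27.7 + 0.22×32.8 = 41.942%
Difference = 41.942 − 34.6235 = 7.3185 pp.

+7.3 percentage points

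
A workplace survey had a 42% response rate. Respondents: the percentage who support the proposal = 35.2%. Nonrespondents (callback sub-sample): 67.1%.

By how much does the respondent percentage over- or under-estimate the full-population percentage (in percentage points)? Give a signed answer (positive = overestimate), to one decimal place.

Nonresponse fraction = 1 − 0.42 = 0.58.
Bias = (nonresponse fraction) × (respondent percentage − nonrespondent percentage)
     = 0.58 × (35.2 − 67.1) = 0.58 × -31.9 = -18.502.

-18.5 percentage points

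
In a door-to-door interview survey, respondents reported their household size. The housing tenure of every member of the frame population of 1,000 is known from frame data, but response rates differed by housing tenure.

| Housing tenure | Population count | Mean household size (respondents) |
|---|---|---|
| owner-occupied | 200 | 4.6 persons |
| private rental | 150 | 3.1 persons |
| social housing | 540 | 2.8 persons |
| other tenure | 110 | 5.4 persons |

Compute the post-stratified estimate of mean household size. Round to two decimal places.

Post-stratification weights by population share, not respondent share:
  owner-occupied: (200/1,000) × 4.6 = 0.92
  private rental: (150/1,000) × 3.1 = 0.465
  social housing: (540/1,000) × 2.8 = 1.512
  other tenure: (110/1,000) × 5.4 = 0.594
Post-stratified estimate = 3.491 → 3.49.

3.49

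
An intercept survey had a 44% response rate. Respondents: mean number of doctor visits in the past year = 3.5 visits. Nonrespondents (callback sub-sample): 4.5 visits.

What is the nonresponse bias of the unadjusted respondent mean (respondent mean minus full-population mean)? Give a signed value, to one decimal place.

-0.6

Nonresponse fraction = 1 − 0.44 = 0.56.
Bias = (nonresponse fraction) × (respondent mean − nonrespondent mean)
     = 0.56 × (3.5 − 4.5) = 0.56 × -1 = -0.56.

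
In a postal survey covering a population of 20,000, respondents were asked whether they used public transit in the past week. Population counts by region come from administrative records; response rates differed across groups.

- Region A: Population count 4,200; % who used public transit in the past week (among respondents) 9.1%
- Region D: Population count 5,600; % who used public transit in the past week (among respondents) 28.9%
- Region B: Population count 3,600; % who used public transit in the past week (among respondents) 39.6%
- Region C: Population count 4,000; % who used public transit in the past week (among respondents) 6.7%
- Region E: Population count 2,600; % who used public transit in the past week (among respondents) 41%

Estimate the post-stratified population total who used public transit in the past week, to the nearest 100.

4,800

Estimated count per cell = population count × respondent percentage:
  Region A: 4,200 × 9.1% = 382.2
  Region D: 5,600 × 28.9% = 1618.4
  Region B: 3,600 × 39.6% = 1425.6
  Region C: 4,000 × 6.7% = 268
  Region E: 2,600 × 41% = 1066
Estimated total = 4760.2 → 4,800.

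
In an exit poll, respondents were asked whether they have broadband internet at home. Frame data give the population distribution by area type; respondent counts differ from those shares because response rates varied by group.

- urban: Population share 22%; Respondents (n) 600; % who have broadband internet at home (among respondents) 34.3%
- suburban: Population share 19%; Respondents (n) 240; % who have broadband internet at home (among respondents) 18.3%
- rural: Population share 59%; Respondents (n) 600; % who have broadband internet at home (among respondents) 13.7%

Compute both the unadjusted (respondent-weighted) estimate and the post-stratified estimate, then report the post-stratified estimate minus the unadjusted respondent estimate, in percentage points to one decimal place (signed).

-3.9 percentage points

Without adjustment, the pooled respondent share is:
  (600/1440)×34.3 + (240/1440)×18.3 + (600/1440)×13.7 = 23.05%
Post-stratifying to population shares instead:
  0.22×34.3 + 0.19×18.3 + 0.59×13.7 = 19.106%
Difference = 19.106 − 23.05 = -3.944 pp.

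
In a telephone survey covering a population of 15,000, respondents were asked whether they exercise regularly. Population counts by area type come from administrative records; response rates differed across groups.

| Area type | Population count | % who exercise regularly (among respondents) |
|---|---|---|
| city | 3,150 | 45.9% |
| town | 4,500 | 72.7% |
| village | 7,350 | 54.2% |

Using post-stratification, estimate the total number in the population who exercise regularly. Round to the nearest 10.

8,700

Apply each group's respondent rate to its population count:
  city: 3,150 × 45.9% = 1445.85
  town: 4,500 × 72.7% = 3271.5
  village: 7,350 × 54.2% = 3983.7
Estimated total = 8701.05 → 8,700.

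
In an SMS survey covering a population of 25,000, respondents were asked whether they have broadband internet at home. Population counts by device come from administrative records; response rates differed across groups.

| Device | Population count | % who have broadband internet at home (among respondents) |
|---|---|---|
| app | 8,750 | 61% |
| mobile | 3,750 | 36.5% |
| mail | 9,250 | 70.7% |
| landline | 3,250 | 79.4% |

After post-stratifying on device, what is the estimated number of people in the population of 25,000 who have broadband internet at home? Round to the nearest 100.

15,800

Estimated count per cell = population count × respondent percentage:
  app: 8,750 × 61% = 5337.5
  mobile: 3,750 × 36.5% = 1368.75
  mail: 9,250 × 70.7% = 6539.75
  landline: 3,250 × 79.4% = 2580.5
Estimated total = 15826.5 → 15,800.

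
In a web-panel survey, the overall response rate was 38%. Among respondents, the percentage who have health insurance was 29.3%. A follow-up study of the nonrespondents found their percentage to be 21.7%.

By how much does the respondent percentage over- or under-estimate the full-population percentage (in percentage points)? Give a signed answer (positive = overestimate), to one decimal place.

+4.7 percentage points

Nonresponse fraction = 1 − 0.38 = 0.62.
Bias = (nonresponse fraction) × (respondent percentage − nonrespondent percentage)
     = 0.62 × (29.3 − 21.7) = 0.62 × 7.6 = 4.712.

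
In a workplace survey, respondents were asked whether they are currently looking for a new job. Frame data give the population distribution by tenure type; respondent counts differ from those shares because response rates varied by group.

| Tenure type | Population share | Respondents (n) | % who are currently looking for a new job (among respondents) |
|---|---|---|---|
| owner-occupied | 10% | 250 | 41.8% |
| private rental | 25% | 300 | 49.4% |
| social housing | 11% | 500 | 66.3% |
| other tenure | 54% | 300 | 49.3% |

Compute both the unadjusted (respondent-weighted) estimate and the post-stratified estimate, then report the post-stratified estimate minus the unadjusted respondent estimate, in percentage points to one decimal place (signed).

-3.8 percentage points

Unadjusted (pooled respondent) estimate weights by respondent counts:
  (250/1350)×41.8 + (300/1350)×49.4 + (500/1350)×66.3 + (300/1350)×49.3 = 54.2296%
Reweighting by population tenure type shares:
  0.1×41.8 + 0.25×49.4 + 0.11×66.3 + 0.54×49.3 = 50.445%
Difference = 50.445 − 54.2296 = -3.7846 pp.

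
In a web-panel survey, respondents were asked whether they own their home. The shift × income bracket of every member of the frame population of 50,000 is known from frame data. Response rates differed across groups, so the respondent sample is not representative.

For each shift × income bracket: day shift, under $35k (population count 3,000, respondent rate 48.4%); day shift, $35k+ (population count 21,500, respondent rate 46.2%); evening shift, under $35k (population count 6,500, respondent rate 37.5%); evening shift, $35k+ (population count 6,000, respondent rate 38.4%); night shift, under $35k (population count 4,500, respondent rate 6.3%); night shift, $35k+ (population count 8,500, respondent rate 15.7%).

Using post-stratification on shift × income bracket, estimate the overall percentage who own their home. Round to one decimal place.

Weight each group's respondent value by its population share:
  day shift, under $35k: (3,000/50,000) × 48.4 = 2.904
  day shift, $35k+: (21,500/50,000) × 46.2 = 19.866
  evening shift, under $35k: (6,500/50,000) × 37.5 = 4.875
  evening shift, $35k+: (6,000/50,000) × 38.4 = 4.608
  night shift, under $35k: (4,500/50,000) × 6.3 = 0.567
  night shift, $35k+: (8,500/50,000) × 15.7 = 2.669
Post-stratified estimate = 35.489 → 35.5%.

35.5%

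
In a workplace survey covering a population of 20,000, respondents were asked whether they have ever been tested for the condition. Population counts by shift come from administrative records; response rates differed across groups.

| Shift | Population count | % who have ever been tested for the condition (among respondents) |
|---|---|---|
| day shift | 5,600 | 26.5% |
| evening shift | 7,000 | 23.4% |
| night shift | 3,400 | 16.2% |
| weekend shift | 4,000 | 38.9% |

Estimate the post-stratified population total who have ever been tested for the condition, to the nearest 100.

Each cell contributes its population count × the respondent rate:
  day shift: 5,600 × 26.5% = 1484
  evening shift: 7,000 × 23.4% = 1638
  night shift: 3,400 × 16.2% = 550.8
  weekend shift: 4,000 × 38.9% = 1556
Estimated total = 5228.8 → 5,200.

5,200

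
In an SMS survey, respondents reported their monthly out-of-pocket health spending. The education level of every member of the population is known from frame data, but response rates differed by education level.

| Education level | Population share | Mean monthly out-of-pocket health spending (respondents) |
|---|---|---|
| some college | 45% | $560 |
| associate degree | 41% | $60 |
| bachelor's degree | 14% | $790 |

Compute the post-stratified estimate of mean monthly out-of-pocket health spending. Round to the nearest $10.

Post-stratification weights by population share, not respondent share:
  some college: 0.45 × 560 = 252
  associate degree: 0.41 × 60 = 24.6
  bachelor's degree: 0.14 × 790 = 110.6
Post-stratified estimate = 387.2 → $390.

$390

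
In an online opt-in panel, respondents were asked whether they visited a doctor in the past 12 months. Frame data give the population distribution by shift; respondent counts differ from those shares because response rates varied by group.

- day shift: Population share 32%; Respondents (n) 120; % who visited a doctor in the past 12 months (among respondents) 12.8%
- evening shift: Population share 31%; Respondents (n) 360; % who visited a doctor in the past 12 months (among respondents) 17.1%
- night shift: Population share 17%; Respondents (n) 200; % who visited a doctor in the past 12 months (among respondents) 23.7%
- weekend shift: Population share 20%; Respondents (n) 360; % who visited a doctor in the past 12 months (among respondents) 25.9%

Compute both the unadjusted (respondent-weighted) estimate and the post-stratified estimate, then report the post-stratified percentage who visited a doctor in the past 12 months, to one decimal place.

Without adjustment, the pooled respondent share is:
  (120/1040)×12.8 + (360/1040)×17.1 + (200/1040)×23.7 + (360/1040)×25.9 = 20.9192%
Post-stratified estimate weights by population shares:
  0.32×12.8 + 0.31×17.1 + 0.17×23.7 + 0.2×25.9 = 18.606%

18.6%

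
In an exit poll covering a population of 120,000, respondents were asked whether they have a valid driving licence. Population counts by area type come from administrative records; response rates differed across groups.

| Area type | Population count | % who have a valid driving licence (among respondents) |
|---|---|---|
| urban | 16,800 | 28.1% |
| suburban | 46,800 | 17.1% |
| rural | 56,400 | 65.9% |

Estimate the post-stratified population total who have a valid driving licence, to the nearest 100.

Apply each group's respondent rate to its population count:
  urban: 16,800 × 28.1% = 4720.8
  suburban: 46,800 × 17.1% = 8002.8
  rural: 56,400 × 65.9% = 37167.6
Estimated total = 49891.2 → 49,900.

49,900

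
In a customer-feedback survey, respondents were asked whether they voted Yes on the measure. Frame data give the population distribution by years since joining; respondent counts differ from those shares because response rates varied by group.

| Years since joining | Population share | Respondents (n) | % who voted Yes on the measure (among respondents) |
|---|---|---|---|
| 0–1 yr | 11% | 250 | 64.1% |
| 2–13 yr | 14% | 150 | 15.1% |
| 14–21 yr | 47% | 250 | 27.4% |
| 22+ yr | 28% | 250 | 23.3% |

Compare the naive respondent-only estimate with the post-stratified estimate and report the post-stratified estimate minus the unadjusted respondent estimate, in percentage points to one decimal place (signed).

-5.8 percentage points

Naive respondent-only estimate (weights = respondent counts):
  (250/900)×64.1 + (150/900)×15.1 + (250/900)×27.4 + (250/900)×23.3 = 34.4056%
Post-stratifying to population shares instead:
  0.11×64.1 + 0.14×15.1 + 0.47×27.4 + 0.28×23.3 = 28.567%
Difference = 28.567 − 34.4056 = -5.8386 pp.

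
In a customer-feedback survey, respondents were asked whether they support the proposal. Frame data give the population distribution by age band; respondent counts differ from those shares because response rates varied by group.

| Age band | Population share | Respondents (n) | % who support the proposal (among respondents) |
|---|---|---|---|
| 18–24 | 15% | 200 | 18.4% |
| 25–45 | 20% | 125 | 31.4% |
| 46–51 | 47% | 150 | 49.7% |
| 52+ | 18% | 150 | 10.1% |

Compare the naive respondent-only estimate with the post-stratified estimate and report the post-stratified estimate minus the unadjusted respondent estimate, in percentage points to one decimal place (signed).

Unadjusted (pooled respondent) estimate weights by respondent counts:
  (200/625)×18.4 + (125/625)×31.4 + (150/625)×49.7 + (150/625)×10.1 = 26.52%
Post-stratified estimate weights by population shares:
  0.15×18.4 + 0.2×31.4 + 0.47×49.7 + 0.18×10.1 = 34.217%
Difference = 34.217 − 26.52 = 7.697 pp.

+7.7 percentage points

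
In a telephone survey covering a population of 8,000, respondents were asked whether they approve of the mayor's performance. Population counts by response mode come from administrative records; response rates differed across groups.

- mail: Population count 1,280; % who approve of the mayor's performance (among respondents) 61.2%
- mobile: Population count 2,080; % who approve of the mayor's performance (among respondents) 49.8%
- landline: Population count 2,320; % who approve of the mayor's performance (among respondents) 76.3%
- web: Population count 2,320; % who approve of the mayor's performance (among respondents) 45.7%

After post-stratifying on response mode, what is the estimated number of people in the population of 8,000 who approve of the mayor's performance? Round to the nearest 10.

4,650

Each cell contributes its population count × the respondent rate:
  mail: 1,280 × 61.2% = 783.36
  mobile: 2,080 × 49.8% = 1035.84
  landline: 2,320 × 76.3% = 1770.16
  web: 2,320 × 45.7% = 1060.24
Estimated total = 4649.6 → 4,650.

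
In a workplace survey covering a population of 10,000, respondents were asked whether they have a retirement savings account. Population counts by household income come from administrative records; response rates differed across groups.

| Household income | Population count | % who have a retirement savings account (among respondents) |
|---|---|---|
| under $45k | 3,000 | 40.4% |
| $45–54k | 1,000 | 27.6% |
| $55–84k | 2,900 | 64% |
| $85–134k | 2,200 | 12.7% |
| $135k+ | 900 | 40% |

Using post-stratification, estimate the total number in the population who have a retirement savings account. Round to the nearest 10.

3,980

Estimated count per cell = population count × respondent percentage:
  under $45k: 3,000 × 40.4% = 1212
  $45–54k: 1,000 × 27.6% = 276
  $55–84k: 2,900 × 64% = 1856
  $85–134k: 2,200 × 12.7% = 279.4
  $135k+: 900 × 40% = 360
Estimated total = 3983.4 → 3,980.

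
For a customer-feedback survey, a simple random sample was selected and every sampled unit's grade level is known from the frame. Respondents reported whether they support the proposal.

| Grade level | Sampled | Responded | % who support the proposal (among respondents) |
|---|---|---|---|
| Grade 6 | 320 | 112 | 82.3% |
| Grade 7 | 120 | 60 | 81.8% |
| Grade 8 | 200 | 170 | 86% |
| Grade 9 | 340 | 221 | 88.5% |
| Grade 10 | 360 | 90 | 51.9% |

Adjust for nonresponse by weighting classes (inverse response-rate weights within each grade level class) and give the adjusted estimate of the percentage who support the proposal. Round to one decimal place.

76.2%

Class response rates: Grade 6 112/320 = 35%, Grade 7 60/120 = 50%, Grade 8 170/200 = 85%, Grade 9 221/340 = 65%, Grade 10 90/360 = 25%.
Inverse-response-rate weighting restores each class to its sampled count, so class totals weight by n_sampled:
  Grade 6: 320 × 82.3 = 26,336
  Grade 7: 120 × 81.8 = 9816
  Grade 8: 200 × 86 = 17,200
  Grade 9: 340 × 88.5 = 30,090
  Grade 10: 360 × 51.9 = 18,684
Adjusted estimate = 102,126 / 1,340 = 76.2134 → 76.2%.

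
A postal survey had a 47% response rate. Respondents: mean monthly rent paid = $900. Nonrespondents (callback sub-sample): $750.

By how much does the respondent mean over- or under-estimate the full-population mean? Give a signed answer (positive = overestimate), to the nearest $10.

Nonresponse fraction = 1 − 0.47 = 0.53.
Bias = (nonresponse fraction) × (respondent mean − nonrespondent mean)
     = 0.53 × (900 − 750) = 0.53 × 150 = 79.5.

+$80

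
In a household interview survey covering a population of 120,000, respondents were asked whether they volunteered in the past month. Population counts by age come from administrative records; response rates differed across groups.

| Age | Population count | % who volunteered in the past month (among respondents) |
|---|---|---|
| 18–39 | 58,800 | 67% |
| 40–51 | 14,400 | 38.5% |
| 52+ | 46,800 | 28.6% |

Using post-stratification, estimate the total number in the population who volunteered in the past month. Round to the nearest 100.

Estimated count per cell = population count × respondent percentage:
  18–39: 58,800 × 67% = 39,396
  40–51: 14,400 × 38.5% = 5544
  52+: 46,800 × 28.6% = 13384.8
Estimated total = 58324.8 → 58,300.

58,300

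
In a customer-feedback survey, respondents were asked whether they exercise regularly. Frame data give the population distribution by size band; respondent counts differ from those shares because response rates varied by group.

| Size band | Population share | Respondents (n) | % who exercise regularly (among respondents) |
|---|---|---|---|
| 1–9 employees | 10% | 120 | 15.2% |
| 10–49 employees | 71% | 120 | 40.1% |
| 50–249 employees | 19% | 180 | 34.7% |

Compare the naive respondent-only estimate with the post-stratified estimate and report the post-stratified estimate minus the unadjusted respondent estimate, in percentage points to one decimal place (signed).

+5.9 percentage points

Unadjusted (pooled respondent) estimate weights by respondent counts:
  (120/420)×15.2 + (120/420)×40.1 + (180/420)×34.7 = 30.6714%
Post-stratifying to population shares instead:
  0.1×15.2 + 0.71×40.1 + 0.19×34.7 = 36.584%
Difference = 36.584 − 30.6714 = 5.9126 pp.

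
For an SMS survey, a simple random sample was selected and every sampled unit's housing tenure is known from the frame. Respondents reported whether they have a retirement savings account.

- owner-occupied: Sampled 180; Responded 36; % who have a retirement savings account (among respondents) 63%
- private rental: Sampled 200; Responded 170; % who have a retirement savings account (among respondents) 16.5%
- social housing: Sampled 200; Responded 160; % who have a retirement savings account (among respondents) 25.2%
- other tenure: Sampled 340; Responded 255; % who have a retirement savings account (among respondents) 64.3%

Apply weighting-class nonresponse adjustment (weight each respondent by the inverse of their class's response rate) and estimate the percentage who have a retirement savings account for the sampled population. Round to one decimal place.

45.2%

Response rates by class: owner-occupied 36/180 = 20%, private rental 170/200 = 85%, social housing 160/200 = 80%, other tenure 255/340 = 75%.
Each respondent's weight = sampled/responded in their class; summing within a class gives n_sampled, so:
  owner-occupied: 180 × 63 = 11,340
  private rental: 200 × 16.5 = 3300
  social housing: 200 × 25.2 = 5040
  other tenure: 340 × 64.3 = 21,862
Adjusted estimate = 41,542 / 920 = 45.1543 → 45.2%.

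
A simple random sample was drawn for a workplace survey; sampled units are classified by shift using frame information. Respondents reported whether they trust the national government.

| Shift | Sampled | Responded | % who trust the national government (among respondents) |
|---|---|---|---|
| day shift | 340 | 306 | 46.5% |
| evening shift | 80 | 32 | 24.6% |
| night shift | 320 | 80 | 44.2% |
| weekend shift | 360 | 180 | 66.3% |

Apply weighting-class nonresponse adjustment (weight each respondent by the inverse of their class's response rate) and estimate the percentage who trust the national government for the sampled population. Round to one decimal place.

Response rates by class: day shift 306/340 = 90%, evening shift 32/80 = 40%, night shift 80/320 = 25%, weekend shift 180/360 = 50%.
Weighting each respondent by the inverse class response rate inflates each class back to its sampled size, so the class weight is n_sampled:
  day shift: 340 × 46.5 = 15,810
  evening shift: 80 × 24.6 = 1968
  night shift: 320 × 44.2 = 14,144
  weekend shift: 360 × 66.3 = 23,868
Adjusted estimate = 55,790 / 1,100 = 50.7182 → 50.7%.

50.7%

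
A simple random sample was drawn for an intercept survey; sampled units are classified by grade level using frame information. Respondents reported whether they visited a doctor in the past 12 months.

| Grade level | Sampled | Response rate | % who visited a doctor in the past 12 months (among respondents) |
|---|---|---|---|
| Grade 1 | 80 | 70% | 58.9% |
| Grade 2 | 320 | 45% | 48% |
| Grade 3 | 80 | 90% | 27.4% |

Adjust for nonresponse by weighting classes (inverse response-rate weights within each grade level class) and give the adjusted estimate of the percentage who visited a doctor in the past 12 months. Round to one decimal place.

46.4%

With weight = n_sampled/n_responded per class, the weighted class total is n_sampled:
  Grade 1: 80 × 58.9 = 4712
  Grade 2: 320 × 48 = 15,360
  Grade 3: 80 × 27.4 = 2192
Adjusted estimate = 22,264 / 480 = 46.3833 → 46.4%.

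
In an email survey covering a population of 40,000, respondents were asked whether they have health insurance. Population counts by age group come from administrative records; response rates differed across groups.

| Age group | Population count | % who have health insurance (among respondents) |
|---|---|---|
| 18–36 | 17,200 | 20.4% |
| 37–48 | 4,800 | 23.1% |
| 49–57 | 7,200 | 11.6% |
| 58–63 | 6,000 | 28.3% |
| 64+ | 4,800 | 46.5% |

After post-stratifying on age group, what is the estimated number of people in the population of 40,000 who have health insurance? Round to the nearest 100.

9,400

Apply each group's respondent rate to its population count:
  18–36: 17,200 × 20.4% = 3508.8
  37–48: 4,800 × 23.1% = 1108.8
  49–57: 7,200 × 11.6% = 835.2
  58–63: 6,000 × 28.3% = 1698
  64+: 4,800 × 46.5% = 2232
Estimated total = 9382.8 → 9,400.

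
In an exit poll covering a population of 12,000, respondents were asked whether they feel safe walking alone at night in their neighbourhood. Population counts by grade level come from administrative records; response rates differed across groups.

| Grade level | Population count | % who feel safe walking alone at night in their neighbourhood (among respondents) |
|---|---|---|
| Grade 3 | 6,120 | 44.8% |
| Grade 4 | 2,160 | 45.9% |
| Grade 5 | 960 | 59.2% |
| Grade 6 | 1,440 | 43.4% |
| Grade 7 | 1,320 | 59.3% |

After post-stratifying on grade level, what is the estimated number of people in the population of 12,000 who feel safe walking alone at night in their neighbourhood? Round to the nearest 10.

Each cell contributes its population count × the respondent rate:
  Grade 3: 6,120 × 44.8% = 2741.76
  Grade 4: 2,160 × 45.9% = 991.44
  Grade 5: 960 × 59.2% = 568.32
  Grade 6: 1,440 × 43.4% = 624.96
  Grade 7: 1,320 × 59.3% = 782.76
Estimated total = 5709.24 → 5,710.

5,710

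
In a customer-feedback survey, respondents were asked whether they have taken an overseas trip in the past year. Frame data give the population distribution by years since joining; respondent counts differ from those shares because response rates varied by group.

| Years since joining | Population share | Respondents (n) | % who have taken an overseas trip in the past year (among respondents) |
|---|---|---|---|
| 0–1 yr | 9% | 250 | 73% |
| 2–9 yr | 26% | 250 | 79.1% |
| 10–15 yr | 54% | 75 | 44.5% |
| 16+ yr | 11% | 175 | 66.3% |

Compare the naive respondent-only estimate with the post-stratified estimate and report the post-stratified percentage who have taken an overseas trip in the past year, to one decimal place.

Without adjustment, the pooled respondent share is:
  (250/750)×73 + (250/750)×79.1 + (75/750)×44.5 + (175/750)×66.3 = 70.62%
Reweighting by population years since joining shares:
  0.09×73 + 0.26×79.1 + 0.54×44.5 + 0.11×66.3 = 58.459%

58.5%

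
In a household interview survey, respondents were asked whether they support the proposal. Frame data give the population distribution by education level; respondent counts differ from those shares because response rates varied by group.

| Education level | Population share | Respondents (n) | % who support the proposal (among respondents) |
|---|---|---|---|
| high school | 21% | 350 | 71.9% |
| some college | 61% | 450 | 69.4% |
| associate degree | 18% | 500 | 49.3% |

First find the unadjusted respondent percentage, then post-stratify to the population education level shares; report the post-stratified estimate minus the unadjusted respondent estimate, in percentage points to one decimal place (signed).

Without adjustment, the pooled respondent share is:
  (350/1300)×71.9 + (450/1300)×69.4 + (500/1300)×49.3 = 62.3423%
Reweighting by population education level shares:
  0.21×71.9 + 0.61×69.4 + 0.18×49.3 = 66.307%
Difference = 66.307 − 62.3423 = 3.9647 pp.

+4.0 percentage points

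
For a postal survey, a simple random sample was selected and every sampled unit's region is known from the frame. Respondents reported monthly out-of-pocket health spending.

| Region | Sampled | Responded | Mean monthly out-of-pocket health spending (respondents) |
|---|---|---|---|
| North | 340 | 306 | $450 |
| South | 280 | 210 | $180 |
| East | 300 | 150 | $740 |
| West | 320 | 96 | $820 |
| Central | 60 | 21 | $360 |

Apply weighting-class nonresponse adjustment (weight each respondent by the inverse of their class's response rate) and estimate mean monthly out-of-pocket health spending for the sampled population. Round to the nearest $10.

$550

Class response rates: North 306/340 = 90%, South 210/280 = 75%, East 150/300 = 50%, West 96/320 = 30%, Central 21/60 = 35%.
Inverse-response-rate weighting restores each class to its sampled count, so class totals weight by n_sampled:
  North: 340 × 450 = 153,000
  South: 280 × 180 = 50,400
  East: 300 × 740 = 222,000
  West: 320 × 820 = 262,400
  Central: 60 × 360 = 21,600
Adjusted estimate = 709,400 / 1,300 = 545.692 → $550.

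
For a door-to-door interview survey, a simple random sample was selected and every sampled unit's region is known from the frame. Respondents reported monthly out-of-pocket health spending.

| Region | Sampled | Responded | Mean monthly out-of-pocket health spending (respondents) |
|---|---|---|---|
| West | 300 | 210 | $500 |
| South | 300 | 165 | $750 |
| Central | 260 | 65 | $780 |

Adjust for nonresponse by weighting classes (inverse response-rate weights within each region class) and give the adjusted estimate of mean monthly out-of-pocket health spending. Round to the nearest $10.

$670

Response rates by class: West 210/300 = 70%, South 165/300 = 55%, Central 65/260 = 25%.
Inverse-response-rate weighting restores each class to its sampled count, so class totals weight by n_sampled:
  West: 300 × 500 = 150,000
  South: 300 × 750 = 225,000
  Central: 260 × 780 = 202,800
Adjusted estimate = 577,800 / 860 = 671.86 → $670.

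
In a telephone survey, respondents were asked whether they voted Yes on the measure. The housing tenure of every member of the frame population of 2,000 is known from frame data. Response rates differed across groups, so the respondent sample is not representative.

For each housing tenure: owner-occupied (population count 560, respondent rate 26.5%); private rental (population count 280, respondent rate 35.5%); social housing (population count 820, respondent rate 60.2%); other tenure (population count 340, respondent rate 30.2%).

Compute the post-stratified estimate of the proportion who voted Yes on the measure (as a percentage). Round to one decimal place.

42.2%

Each cell contributes population-share × respondent value:
  owner-occupied: (560/2,000) × 26.5 = 7.42
  private rental: (280/2,000) × 35.5 = 4.97
  social housing: (820/2,000) × 60.2 = 24.682
  other tenure: (340/2,000) × 30.2 = 5.134
Post-stratified estimate = 42.206 → 42.2%.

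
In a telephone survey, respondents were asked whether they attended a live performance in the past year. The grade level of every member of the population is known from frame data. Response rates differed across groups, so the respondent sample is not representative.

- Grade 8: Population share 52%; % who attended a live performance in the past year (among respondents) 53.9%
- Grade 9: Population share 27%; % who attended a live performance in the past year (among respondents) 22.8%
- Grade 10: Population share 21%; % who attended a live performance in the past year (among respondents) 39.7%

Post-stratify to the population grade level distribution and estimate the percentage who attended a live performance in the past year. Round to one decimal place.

Weight each group's respondent value by its population share:
  Grade 8: 0.52 × 53.9 = 28.028
  Grade 9: 0.27 × 22.8 = 6.156
  Grade 10: 0.21 × 39.7 = 8.337
Post-stratified estimate = 42.521 → 42.5%.

42.5%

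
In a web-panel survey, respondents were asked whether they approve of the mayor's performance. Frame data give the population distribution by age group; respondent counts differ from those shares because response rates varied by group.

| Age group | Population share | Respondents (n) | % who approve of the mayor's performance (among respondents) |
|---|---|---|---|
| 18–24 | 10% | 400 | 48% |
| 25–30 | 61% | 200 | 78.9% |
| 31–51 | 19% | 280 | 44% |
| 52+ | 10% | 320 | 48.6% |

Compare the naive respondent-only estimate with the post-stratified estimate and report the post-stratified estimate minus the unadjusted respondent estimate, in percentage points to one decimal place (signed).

Without adjustment, the pooled respondent share is:
  (400/1200)×48 + (200/1200)×78.9 + (280/1200)×44 + (320/1200)×48.6 = 52.3767%
Post-stratifying to population shares instead:
  0.1×48 + 0.61×78.9 + 0.19×44 + 0.1×48.6 = 66.149%
Difference = 66.149 − 52.3767 = 13.7723 pp.

+13.8 percentage points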